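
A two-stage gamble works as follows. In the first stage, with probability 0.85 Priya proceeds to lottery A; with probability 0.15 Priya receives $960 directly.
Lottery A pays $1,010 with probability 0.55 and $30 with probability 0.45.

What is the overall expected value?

EV(A) = 0.55 × 1010 + 0.45 × 30 = 555.5 + 13.5 = 569
Branch B: 960 (certain)
Overall = 0.85 × 569 + 0.15 × 960 = 483.65 + 144 = 627.65

$627.65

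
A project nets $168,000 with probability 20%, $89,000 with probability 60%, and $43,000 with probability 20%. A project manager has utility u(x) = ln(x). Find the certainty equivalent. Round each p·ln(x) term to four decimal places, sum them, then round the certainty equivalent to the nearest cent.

E[u] = 0.2·ln(168000) + 0.6·ln(89000) + 0.2·ln(43000) = 2.4063 + 6.8378 + 2.1338 = 11.3779
CE = e^11.3779 ≈ 87369.37

$87,369.37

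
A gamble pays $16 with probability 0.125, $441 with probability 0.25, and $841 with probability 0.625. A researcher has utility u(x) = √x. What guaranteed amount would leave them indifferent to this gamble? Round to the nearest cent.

E[u] = 0.125·√16 + 0.25·√441 + 0.625·√841 = 0.125·4 + 0.25·21 + 0.625·29 = 23.875
CE = (23.875)² = 570.015625

$570.02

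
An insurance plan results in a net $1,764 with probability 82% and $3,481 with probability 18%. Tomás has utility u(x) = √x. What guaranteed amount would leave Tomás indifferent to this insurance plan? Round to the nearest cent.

E[u] = 0.82·√1764 + 0.18·√3481 = 0.82·42 + 0.18·59 = 45.06
CE = (45.06)² = 2030.4036

$2,030.40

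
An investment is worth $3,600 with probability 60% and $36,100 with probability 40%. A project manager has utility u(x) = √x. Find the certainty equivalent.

$12,544

E[u] = 0.6·√3600 + 0.4·√36100 = 0.6·60 + 0.4·190 = 112
CE = (112)² = 12544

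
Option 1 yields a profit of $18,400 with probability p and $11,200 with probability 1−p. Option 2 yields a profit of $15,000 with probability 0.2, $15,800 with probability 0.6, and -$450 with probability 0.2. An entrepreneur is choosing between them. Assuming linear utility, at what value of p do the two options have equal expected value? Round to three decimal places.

p = 0.165

EV(Option 2) = 0.2 × 15000 + 0.6 × 15800 + 0.2 × (-450) = 3000 + 9480 − 90 = 12390
p·18400 + (1−p)·11200 = 12390
7200p + 11200 = 12390
p = (12390 − 11200) / 7200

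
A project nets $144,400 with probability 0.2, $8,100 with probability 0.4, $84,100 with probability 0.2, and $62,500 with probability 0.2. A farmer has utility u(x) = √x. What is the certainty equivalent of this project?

E[u] = 0.2·√144400 + 0.4·√8100 + 0.2·√84100 + 0.2·√62500 = 0.2·380 + 0.4·90 + 0.2·290 + 0.2·250 = 220
CE = (220)² = 48400

$48,400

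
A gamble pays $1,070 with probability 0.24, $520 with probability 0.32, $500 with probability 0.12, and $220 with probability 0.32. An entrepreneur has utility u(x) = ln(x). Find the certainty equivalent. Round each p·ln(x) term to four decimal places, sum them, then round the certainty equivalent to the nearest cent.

E[u] = 0.24·ln(1070) + 0.32·ln(520) + 0.12·ln(500) + 0.32·ln(220) = 1.6741 + 2.0012 + 0.7458 + 1.7260 = 6.1471
CE = e^6.1471 ≈ 467.36

$467.36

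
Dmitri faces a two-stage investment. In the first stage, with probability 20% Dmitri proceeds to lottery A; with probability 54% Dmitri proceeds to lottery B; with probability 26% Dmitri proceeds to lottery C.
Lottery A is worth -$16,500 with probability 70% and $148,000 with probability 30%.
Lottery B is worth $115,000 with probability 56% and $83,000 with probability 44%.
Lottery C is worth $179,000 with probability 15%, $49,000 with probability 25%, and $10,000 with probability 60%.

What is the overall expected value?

EV(A) = 0.7 × (-16500) + 0.3 × 148000 = -11550 + 44400 = 32850
EV(B) = 0.56 × 115000 + 0.44 × 83000 = 64400 + 36520 = 100920
EV(C) = 0.15 × 179000 + 0.25 × 49000 + 0.6 × 10000 = 26850 + 12250 + 6000 = 45100
Overall = 0.2 × 32850 + 0.54 × 100920 + 0.26 × 45100 = 6570 + 54496.8 + 11726 = 72792.8

$72,792.80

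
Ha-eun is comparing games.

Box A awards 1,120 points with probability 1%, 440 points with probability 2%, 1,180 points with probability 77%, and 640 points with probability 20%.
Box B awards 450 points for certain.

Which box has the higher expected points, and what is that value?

Box A = 0.01 × 1120 + 0.02 × 440 + 0.77 × 1180 + 0.2 × 640 = 11.2 + 8.8 + 908.6 + 128 = 1056.6
Box B: 450 (certain)

Box A (1056.6 points)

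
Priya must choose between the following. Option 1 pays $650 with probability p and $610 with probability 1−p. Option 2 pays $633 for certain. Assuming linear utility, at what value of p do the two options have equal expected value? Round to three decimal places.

p = 0.575

p·650 + (1−p)·610 = 633
40p + 610 = 633
p = (633 − 610) / 40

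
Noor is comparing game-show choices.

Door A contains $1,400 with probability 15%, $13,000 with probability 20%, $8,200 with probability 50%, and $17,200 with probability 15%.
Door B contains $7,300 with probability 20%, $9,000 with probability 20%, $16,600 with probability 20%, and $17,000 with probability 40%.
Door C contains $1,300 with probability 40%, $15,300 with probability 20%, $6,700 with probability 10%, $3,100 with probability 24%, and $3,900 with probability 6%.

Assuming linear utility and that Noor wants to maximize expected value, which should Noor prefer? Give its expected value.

Door A = 0.15 × 1400 + 0.2 × 13000 + 0.5 × 8200 + 0.15 × 17200 = 210 + 2600 + 4100 + 2580 = 9490
Door B = 0.2 × 7300 + 0.2 × 9000 + 0.2 × 16600 + 0.4 × 17000 = 1460 + 1800 + 3320 + 6800 = 13380
Door C = 0.4 × 1300 + 0.2 × 15300 + 0.1 × 6700 + 0.24 × 3100 + 0.06 × 3900 = 520 + 3060 + 670 + 744 + 234 = 5228

Door B ($13,380)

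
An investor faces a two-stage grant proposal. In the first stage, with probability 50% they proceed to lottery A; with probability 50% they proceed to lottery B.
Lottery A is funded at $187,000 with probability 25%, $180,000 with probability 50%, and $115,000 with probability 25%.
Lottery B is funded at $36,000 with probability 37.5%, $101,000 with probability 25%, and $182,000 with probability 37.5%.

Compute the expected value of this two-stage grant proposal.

$136,250

EV(A) = 0.25 × 187000 + 0.5 × 180000 + 0.25 × 115000 = 46750 + 90000 + 28750 = 165500
EV(B) = 0.375 × 36000 + 0.25 × 101000 + 0.375 × 182000 = 13500 + 25250 + 68250 = 107000
Overall = 0.5 × 165500 + 0.5 × 107000 = 82750 + 53500 = 136250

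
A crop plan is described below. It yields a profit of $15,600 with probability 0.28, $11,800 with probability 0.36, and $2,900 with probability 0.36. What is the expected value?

EV = 0.28 × 15600 + 0.36 × 11800 + 0.36 × 2900 = 4368 + 4248 + 1044 = 9660

$9,660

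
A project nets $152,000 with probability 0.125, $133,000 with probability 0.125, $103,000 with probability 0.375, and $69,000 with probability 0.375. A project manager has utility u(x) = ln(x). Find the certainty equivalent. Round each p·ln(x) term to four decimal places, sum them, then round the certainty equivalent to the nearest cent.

E[u] = 0.125·ln(152000) + 0.125·ln(133000) + 0.375·ln(103000) + 0.375·ln(69000) = 1.4915 + 1.4748 + 4.3284 + 4.1782 = 11.4729
CE = e^11.4729 ≈ 96076.50

$96,076.50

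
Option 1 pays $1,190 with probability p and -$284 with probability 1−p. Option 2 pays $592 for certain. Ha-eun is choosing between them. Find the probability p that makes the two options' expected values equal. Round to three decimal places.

p = 0.594

p·1190 + (1−p)·(-284) = 592
1474p − 284 = 592
p = (592 + 284) / 1474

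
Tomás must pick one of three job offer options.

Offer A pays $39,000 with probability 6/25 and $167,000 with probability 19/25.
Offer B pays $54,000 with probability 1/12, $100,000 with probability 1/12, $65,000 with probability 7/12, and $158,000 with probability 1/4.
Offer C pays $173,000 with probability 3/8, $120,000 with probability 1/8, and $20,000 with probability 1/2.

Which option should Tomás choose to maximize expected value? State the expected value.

Offer A = 6/25 × 39000 + 19/25 × 167000 = 9360 + 126920 = 136280
Offer B = 1/12 × 54000 + 1/12 × 100000 + 7/12 × 65000 + 1/4 × 158000 = 4500 + 8333.3333 + 37916.6667 + 39500 = 90250
Offer C = 3/8 × 173000 + 1/8 × 120000 + 1/2 × 20000 = 64875 + 15000 + 10000 = 89875

Offer A ($136,280)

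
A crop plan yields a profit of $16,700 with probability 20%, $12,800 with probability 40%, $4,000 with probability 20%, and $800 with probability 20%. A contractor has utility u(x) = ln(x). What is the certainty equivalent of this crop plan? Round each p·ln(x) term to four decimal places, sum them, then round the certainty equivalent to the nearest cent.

E[u] = 0.2·ln(16700) + 0.4·ln(12800) + 0.2·ln(4000) + 0.2·ln(800) = 1.9446 + 3.7829 + 1.6588 + 1.3369 = 8.7232
CE = e^8.7232 ≈ 6143.81

$6,143.81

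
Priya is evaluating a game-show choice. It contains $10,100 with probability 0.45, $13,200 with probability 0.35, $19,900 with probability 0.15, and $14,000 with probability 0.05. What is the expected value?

EV = 0.45 × 10100 + 0.35 × 13200 + 0.15 × 19900 + 0.05 × 14000 = 4545 + 4620 + 2985 + 700 = 12850

$12,850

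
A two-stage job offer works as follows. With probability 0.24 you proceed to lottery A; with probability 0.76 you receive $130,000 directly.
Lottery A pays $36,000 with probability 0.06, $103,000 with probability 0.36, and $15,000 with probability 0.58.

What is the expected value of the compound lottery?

EV(A) = 0.06 × 36000 + 0.36 × 103000 + 0.58 × 15000 = 2160 + 37080 + 8700 = 47940
Branch B: 130000 (certain)
Overall = 0.24 × 47940 + 0.76 × 130000 = 11505.6 + 98800 = 110305.6

$110,305.60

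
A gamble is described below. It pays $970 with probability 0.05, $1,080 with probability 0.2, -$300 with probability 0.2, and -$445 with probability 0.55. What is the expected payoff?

-$40.25

EV = 0.05 × 970 + 0.2 × 1080 + 0.2 × (-300) + 0.55 × (-445) = 48.5 + 216 − 60 − 244.75 = -40.25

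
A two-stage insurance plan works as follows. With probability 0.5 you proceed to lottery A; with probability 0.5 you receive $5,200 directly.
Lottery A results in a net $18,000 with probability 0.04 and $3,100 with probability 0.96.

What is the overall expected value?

$4,448

EV(A) = 0.04 × 18000 + 0.96 × 3100 = 720 + 2976 = 3696
Branch B: 5200 (certain)
Overall = 0.5 × 3696 + 0.5 × 5200 = 1848 + 2600 = 4448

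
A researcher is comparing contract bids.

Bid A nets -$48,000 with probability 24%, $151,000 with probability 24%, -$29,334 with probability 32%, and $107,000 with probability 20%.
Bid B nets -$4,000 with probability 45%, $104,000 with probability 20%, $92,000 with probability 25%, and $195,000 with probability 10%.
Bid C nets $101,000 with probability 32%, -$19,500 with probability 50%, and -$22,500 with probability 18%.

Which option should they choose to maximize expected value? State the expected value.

Bid A = 0.24 × (-48000) + 0.24 × 151000 + 0.32 × (-29334) + 0.2 × 107000 = -11520 + 36240 − 9386.88 + 21400 = 36733.12
Bid B = 0.45 × (-4000) + 0.2 × 104000 + 0.25 × 92000 + 0.1 × 195000 = -1800 + 20800 + 23000 + 19500 = 61500
Bid C = 0.32 × 101000 + 0.5 × (-19500) + 0.18 × (-22500) = 32320 − 9750 − 4050 = 18520

Bid B ($61,500)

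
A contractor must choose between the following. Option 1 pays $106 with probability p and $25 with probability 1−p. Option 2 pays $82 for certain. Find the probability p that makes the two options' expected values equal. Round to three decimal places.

p·106 + (1−p)·25 = 82
81p + 25 = 82
p = (82 − 25) / 81

p = 0.704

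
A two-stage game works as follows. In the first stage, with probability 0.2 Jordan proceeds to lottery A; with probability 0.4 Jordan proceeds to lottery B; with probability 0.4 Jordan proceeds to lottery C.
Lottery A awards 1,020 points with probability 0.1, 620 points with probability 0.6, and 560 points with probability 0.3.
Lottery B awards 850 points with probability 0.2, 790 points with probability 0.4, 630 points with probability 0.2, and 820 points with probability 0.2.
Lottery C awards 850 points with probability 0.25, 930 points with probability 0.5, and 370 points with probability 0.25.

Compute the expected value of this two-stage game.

746.8 points

EV(A) = 0.1 × 1020 + 0.6 × 620 + 0.3 × 560 = 102 + 372 + 168 = 642
EV(B) = 0.2 × 850 + 0.4 × 790 + 0.2 × 630 + 0.2 × 820 = 170 + 316 + 126 + 164 = 776
EV(C) = 0.25 × 850 + 0.5 × 930 + 0.25 × 370 = 212.5 + 465 + 92.5 = 770
Overall = 0.2 × 642 + 0.4 × 776 + 0.4 × 770 = 128.4 + 310.4 + 308 = 746.8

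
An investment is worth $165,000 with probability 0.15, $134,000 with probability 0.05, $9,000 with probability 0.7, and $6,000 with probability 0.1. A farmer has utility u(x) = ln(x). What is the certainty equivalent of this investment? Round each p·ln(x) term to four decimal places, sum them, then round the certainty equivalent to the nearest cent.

$15,304.47

E[u] = 0.15·ln(165000) + 0.05·ln(134000) + 0.7·ln(9000) + 0.1·ln(6000) = 1.8021 + 0.5903 + 6.3735 + 0.8700 = 9.6359
CE = e^9.6359 ≈ 15304.47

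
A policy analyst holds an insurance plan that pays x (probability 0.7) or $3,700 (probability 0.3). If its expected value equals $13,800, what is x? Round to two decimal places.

0.7·x + 0.3·3700 = 13800
0.7·x = 13800 − 1110 = 12690
x = 12690 / 0.7 = 18128.5714

x = $18,128.57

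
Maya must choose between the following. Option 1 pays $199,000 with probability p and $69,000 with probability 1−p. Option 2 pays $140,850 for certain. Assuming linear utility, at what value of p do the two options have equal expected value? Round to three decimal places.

p·199000 + (1−p)·69000 = 140850
130000p + 69000 = 140850
p = (140850 − 69000) / 130000

p = 0.553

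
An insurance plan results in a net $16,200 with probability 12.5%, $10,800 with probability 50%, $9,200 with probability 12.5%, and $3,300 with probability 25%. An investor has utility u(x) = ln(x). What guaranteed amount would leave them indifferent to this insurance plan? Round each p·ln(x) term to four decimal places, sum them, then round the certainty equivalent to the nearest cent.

E[u] = 0.125·ln(16200) + 0.5·ln(10800) + 0.125·ln(9200) + 0.25·ln(3300) = 1.2116 + 4.6437 + 1.1409 + 2.0254 = 9.0216
CE = e^9.0216 ≈ 8280.01

$8,280.01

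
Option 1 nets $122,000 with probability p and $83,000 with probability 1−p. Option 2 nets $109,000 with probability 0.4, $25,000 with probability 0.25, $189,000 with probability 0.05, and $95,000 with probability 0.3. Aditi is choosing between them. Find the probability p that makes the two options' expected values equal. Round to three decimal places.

p = 0.123

EV(Option 2) = 0.4 × 109000 + 0.25 × 25000 + 0.05 × 189000 + 0.3 × 95000 = 43600 + 6250 + 9450 + 28500 = 87800
p·122000 + (1−p)·83000 = 87800
39000p + 83000 = 87800
p = (87800 − 83000) / 39000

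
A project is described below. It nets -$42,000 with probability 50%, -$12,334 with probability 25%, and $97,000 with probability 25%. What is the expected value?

EV = 0.5 × (-42000) + 0.25 × (-12334) + 0.25 × 97000 = -21000 − 3083.5 + 24250 = 166.5

$166.50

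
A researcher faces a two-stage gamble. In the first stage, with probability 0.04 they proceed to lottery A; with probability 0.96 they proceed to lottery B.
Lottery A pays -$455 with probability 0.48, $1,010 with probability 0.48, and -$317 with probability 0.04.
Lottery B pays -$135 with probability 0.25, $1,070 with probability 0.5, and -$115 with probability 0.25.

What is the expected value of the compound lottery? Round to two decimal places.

EV(A) = 0.48 × (-455) + 0.48 × 1010 + 0.04 × (-317) = -218.4 + 484.8 − 12.68 = 253.72
EV(B) = 0.25 × (-135) + 0.5 × 1070 + 0.25 × (-115) = -33.75 + 535 − 28.75 = 472.5
Overall = 0.04 × 253.72 + 0.96 × 472.5 = 10.1488 + 453.6 = 463.7488

$463.75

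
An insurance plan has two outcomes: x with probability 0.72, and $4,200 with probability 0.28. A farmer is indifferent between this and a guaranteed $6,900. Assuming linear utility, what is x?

x = $7,950

0.72·x + 0.28·4200 = 6900
0.72·x = 6900 − 1176 = 5724
x = 5724 / 0.72 = 7950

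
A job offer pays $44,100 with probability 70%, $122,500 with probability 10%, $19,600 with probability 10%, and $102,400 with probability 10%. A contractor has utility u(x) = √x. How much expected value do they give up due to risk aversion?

E[u] = 0.7·√44100 + 0.1·√122500 + 0.1·√19600 + 0.1·√102400 = 0.7·210 + 0.1·350 + 0.1·140 + 0.1·320 = 228
CE = (228)² = 51984
Risk premium = EV − CE = 55320 − 51984 = 3336

$3,336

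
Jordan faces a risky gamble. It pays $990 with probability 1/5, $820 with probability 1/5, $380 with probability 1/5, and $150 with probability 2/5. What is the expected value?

$498

EV = 1/5 × 990 + 1/5 × 820 + 1/5 × 380 + 2/5 × 150 = 198 + 164 + 76 + 60 = 498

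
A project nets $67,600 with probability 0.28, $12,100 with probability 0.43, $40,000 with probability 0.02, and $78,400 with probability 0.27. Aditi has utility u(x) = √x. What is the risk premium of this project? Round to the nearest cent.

E[u] = 0.28·√67600 + 0.43·√12100 + 0.02·√40000 + 0.27·√78400 = 0.28·260 + 0.43·110 + 0.02·200 + 0.27·280 = 199.7
CE = (199.7)² = 39880.09
Risk premium = EV − CE = 46099 − 39880.09 = 6218.91

$6,218.91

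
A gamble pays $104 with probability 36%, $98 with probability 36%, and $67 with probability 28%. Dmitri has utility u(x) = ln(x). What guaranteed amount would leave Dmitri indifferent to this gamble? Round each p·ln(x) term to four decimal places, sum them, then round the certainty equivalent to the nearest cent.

$90.01

E[u] = 0.36·ln(104) + 0.36·ln(98) + 0.28·ln(67) = 1.6720 + 1.6506 + 1.1773 = 4.4999
CE = e^4.4999 ≈ 90.01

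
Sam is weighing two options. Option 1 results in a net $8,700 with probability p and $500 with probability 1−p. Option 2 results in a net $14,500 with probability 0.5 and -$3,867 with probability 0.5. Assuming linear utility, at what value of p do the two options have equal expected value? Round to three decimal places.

p = 0.587

EV(Option 2) = 0.5 × 14500 + 0.5 × (-3867) = 7250 − 1933.5 = 5316.5
p·8700 + (1−p)·500 = 5316.5
8200p + 500 = 5316.5
p = (5316.5 − 500) / 8200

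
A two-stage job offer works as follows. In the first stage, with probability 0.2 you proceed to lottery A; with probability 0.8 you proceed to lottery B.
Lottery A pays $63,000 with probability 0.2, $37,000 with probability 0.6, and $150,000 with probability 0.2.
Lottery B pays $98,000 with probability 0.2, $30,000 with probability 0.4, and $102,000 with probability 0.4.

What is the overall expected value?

$70,880

EV(A) = 0.2 × 63000 + 0.6 × 37000 + 0.2 × 150000 = 12600 + 22200 + 30000 = 64800
EV(B) = 0.2 × 98000 + 0.4 × 30000 + 0.4 × 102000 = 19600 + 12000 + 40800 = 72400
Overall = 0.2 × 64800 + 0.8 × 72400 = 12960 + 57920 = 70880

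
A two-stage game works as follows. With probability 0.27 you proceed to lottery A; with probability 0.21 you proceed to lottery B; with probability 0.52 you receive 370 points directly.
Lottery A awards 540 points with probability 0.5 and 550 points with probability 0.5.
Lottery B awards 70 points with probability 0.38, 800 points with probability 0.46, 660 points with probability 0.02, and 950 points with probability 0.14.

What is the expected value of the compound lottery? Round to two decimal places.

453.12 points

EV(A) = 0.5 × 540 + 0.5 × 550 = 270 + 275 = 545
EV(B) = 0.38 × 70 + 0.46 × 800 + 0.02 × 660 + 0.14 × 950 = 26.6 + 368 + 13.2 + 133 = 540.8
Branch C: 370 (certain)
Overall = 0.27 × 545 + 0.21 × 540.8 + 0.52 × 370 = 147.15 + 113.568 + 192.4 = 453.118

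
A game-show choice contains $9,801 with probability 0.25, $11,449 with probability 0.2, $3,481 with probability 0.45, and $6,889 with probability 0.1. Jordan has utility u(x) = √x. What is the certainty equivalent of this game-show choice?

E[u] = 0.25·√9801 + 0.2·√11449 + 0.45·√3481 + 0.1·√6889 = 0.25·99 + 0.2·107 + 0.45·59 + 0.1·83 = 81
CE = (81)² = 6561

$6,561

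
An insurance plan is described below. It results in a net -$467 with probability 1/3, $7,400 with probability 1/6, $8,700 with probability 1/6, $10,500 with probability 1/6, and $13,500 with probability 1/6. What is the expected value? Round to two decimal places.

$6,527.67

EV = 1/3 × (-467) + 1/6 × 7400 + 1/6 × 8700 + 1/6 × 10500 + 1/6 × 13500 = -155.6667 + 1233.3333 + 1450 + 1750 + 2250 = 6527.6667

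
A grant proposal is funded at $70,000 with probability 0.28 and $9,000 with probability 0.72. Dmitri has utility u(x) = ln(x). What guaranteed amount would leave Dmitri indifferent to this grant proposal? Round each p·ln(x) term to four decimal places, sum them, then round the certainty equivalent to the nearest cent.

$15,984.90

E[u] = 0.28·ln(70000) + 0.72·ln(9000) = 3.1238 + 6.5556 = 9.6794
CE = e^9.6794 ≈ 15984.90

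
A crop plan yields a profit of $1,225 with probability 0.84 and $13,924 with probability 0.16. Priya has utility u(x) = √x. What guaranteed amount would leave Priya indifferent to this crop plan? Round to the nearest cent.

$2,330.96

E[u] = 0.84·√1225 + 0.16·√13924 = 0.84·35 + 0.16·118 = 48.28
CE = (48.28)² = 2330.9584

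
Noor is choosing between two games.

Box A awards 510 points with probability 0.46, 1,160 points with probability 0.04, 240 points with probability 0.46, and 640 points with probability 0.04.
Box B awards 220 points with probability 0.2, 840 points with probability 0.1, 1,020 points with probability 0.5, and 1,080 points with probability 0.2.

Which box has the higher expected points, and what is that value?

Box B (854 points)

Box A = 0.46 × 510 + 0.04 × 1160 + 0.46 × 240 + 0.04 × 640 = 234.6 + 46.4 + 110.4 + 25.6 = 417
Box B = 0.2 × 220 + 0.1 × 840 + 0.5 × 1020 + 0.2 × 1080 = 44 + 84 + 510 + 216 = 854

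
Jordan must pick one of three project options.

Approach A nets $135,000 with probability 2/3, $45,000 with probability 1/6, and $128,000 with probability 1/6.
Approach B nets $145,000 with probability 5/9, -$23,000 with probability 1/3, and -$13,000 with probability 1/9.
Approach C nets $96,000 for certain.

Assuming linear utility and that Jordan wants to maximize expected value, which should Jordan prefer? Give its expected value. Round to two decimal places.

Approach A ($118,833.33)

Approach A = 2/3 × 135000 + 1/6 × 45000 + 1/6 × 128000 = 90000 + 7500 + 21333.3333 = 118833.3333
Approach B = 5/9 × 145000 + 1/3 × (-23000) + 1/9 × (-13000) = 80555.5556 − 7666.6667 − 1444.4444 = 71444.4444
Approach C: 96000 (certain)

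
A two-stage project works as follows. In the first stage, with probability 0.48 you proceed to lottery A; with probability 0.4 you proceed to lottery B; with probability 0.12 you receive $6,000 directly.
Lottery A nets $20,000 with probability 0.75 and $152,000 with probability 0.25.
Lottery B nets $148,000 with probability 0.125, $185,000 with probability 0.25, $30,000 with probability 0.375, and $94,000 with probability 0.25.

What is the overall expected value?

EV(A) = 0.75 × 20000 + 0.25 × 152000 = 15000 + 38000 = 53000
EV(B) = 0.125 × 148000 + 0.25 × 185000 + 0.375 × 30000 + 0.25 × 94000 = 18500 + 46250 + 11250 + 23500 = 99500
Branch C: 6000 (certain)
Overall = 0.48 × 53000 + 0.4 × 99500 + 0.12 × 6000 = 25440 + 39800 + 720 = 65960

$65,960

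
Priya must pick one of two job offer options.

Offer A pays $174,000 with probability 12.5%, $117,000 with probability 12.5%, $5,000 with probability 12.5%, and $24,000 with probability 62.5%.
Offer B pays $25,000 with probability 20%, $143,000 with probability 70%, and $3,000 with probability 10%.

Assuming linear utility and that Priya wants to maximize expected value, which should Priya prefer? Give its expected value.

Offer B ($105,400)

Offer A = 0.125 × 174000 + 0.125 × 117000 + 0.125 × 5000 + 0.625 × 24000 = 21750 + 14625 + 625 + 15000 = 52000
Offer B = 0.2 × 25000 + 0.7 × 143000 + 0.1 × 3000 = 5000 + 100100 + 300 = 105400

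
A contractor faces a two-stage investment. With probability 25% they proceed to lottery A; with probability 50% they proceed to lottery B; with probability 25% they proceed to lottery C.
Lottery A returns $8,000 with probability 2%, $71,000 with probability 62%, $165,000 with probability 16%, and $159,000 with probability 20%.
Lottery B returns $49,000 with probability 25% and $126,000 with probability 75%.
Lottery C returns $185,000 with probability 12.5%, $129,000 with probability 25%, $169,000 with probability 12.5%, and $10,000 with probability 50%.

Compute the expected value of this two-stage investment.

$99,345

EV(A) = 0.02 × 8000 + 0.62 × 71000 + 0.16 × 165000 + 0.2 × 159000 = 160 + 44020 + 26400 + 31800 = 102380
EV(B) = 0.25 × 49000 + 0.75 × 126000 = 12250 + 94500 = 106750
EV(C) = 0.125 × 185000 + 0.25 × 129000 + 0.125 × 169000 + 0.5 × 10000 = 23125 + 32250 + 21125 + 5000 = 81500
Overall = 0.25 × 102380 + 0.5 × 106750 + 0.25 × 81500 = 25595 + 53375 + 20375 = 99345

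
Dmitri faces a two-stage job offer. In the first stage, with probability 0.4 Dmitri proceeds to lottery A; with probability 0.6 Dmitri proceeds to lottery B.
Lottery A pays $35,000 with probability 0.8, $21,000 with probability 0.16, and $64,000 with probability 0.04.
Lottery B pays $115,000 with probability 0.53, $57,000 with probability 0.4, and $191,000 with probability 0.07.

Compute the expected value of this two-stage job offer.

EV(A) = 0.8 × 35000 + 0.16 × 21000 + 0.04 × 64000 = 28000 + 3360 + 2560 = 33920
EV(B) = 0.53 × 115000 + 0.4 × 57000 + 0.07 × 191000 = 60950 + 22800 + 13370 = 97120
Overall = 0.4 × 33920 + 0.6 × 97120 = 13568 + 58272 = 71840

$71,840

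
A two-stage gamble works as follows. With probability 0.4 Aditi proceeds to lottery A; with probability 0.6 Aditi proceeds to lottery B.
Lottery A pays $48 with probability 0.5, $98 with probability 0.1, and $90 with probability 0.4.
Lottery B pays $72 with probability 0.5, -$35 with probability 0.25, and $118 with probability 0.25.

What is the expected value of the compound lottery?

EV(A) = 0.5 × 48 + 0.1 × 98 + 0.4 × 90 = 24 + 9.8 + 36 = 69.8
EV(B) = 0.5 × 72 + 0.25 × (-35) + 0.25 × 118 = 36 − 8.75 + 29.5 = 56.75
Overall = 0.4 × 69.8 + 0.6 × 56.75 = 27.92 + 34.05 = 61.97

$61.97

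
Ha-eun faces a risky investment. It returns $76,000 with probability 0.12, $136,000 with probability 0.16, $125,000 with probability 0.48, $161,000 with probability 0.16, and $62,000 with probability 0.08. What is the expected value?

$121,600

EV = 0.12 × 76000 + 0.16 × 136000 + 0.48 × 125000 + 0.16 × 161000 + 0.08 × 62000 = 9120 + 21760 + 60000 + 25760 + 4960 = 121600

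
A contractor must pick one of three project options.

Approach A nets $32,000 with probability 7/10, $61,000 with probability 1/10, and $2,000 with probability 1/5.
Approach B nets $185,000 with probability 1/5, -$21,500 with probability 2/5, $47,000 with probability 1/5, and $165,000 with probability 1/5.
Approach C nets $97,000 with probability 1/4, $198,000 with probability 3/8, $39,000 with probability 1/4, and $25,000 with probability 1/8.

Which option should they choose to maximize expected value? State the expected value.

Approach C ($111,375)

Approach A = 7/10 × 32000 + 1/10 × 61000 + 1/5 × 2000 = 22400 + 6100 + 400 = 28900
Approach B = 1/5 × 185000 + 2/5 × (-21500) + 1/5 × 47000 + 1/5 × 165000 = 37000 − 8600 + 9400 + 33000 = 70800
Approach C = 1/4 × 97000 + 3/8 × 198000 + 1/4 × 39000 + 1/8 × 25000 = 24250 + 74250 + 9750 + 3125 = 111375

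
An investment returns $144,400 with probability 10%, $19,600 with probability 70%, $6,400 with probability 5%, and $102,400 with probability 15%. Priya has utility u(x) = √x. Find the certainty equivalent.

E[u] = 0.1·√144400 + 0.7·√19600 + 0.05·√6400 + 0.15·√102400 = 0.1·380 + 0.7·140 + 0.05·80 + 0.15·320 = 188
CE = (188)² = 35344

$35,344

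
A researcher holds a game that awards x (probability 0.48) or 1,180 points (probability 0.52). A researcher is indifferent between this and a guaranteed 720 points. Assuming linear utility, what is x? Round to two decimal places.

x = 221.67 points

0.48·x + 0.52·1180 = 720
0.48·x = 720 − 613.6 = 106.4
x = 106.4 / 0.48 = 221.6667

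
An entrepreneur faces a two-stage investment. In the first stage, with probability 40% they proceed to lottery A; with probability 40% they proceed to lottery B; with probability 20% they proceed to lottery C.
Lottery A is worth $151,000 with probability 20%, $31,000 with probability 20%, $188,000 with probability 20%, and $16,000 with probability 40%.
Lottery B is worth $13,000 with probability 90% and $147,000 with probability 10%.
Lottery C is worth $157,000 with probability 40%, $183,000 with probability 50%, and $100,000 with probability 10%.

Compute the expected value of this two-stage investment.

$75,580

EV(A) = 0.2 × 151000 + 0.2 × 31000 + 0.2 × 188000 + 0.4 × 16000 = 30200 + 6200 + 37600 + 6400 = 80400
EV(B) = 0.9 × 13000 + 0.1 × 147000 = 11700 + 14700 = 26400
EV(C) = 0.4 × 157000 + 0.5 × 183000 + 0.1 × 100000 = 62800 + 91500 + 10000 = 164300
Overall = 0.4 × 80400 + 0.4 × 26400 + 0.2 × 164300 = 32160 + 10560 + 32860 = 75580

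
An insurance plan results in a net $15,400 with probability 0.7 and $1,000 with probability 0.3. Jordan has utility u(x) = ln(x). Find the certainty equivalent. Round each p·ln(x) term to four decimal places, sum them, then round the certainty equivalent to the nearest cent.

$6,780.46

E[u] = 0.7·ln(15400) + 0.3·ln(1000) = 6.7495 + 2.0723 = 8.8218
CE = e^8.8218 ≈ 6780.46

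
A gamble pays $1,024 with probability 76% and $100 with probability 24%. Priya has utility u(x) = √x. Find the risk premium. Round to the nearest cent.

E[u] = 0.76·√1024 + 0.24·√100 = 0.76·32 + 0.24·10 = 26.72
CE = (26.72)² = 713.9584
Risk premium = EV − CE = 802.24 − 713.9584 = 88.2816

$88.28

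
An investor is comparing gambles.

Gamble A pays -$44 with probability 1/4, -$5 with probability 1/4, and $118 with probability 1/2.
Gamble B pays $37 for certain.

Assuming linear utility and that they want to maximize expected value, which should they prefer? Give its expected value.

Gamble A = 1/4 × (-44) + 1/4 × (-5) + 1/2 × 118 = -11 − 1.25 + 59 = 46.75
Gamble B: 37 (certain)

Gamble A ($46.75)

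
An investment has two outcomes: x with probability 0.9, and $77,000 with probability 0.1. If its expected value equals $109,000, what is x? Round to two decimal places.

0.9·x + 0.1·77000 = 109000
0.9·x = 109000 − 7700 = 101300
x = 101300 / 0.9 = 112555.5556

x = $112,555.56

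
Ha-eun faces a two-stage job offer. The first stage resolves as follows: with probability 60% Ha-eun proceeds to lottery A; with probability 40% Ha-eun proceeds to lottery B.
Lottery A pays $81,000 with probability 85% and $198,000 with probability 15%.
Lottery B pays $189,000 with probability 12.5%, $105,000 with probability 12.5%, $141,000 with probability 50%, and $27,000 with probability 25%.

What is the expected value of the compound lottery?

EV(A) = 0.85 × 81000 + 0.15 × 198000 = 68850 + 29700 = 98550
EV(B) = 0.125 × 189000 + 0.125 × 105000 + 0.5 × 141000 + 0.25 × 27000 = 23625 + 13125 + 70500 + 6750 = 114000
Overall = 0.6 × 98550 + 0.4 × 114000 = 59130 + 45600 = 104730

$104,730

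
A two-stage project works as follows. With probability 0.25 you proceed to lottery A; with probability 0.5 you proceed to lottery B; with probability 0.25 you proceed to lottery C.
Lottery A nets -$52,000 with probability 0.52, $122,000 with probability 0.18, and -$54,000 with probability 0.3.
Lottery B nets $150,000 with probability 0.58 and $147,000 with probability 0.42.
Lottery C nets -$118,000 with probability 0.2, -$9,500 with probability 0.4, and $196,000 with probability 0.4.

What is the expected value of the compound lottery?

EV(A) = 0.52 × (-52000) + 0.18 × 122000 + 0.3 × (-54000) = -27040 + 21960 − 16200 = -21280
EV(B) = 0.58 × 150000 + 0.42 × 147000 = 87000 + 61740 = 148740
EV(C) = 0.2 × (-118000) + 0.4 × (-9500) + 0.4 × 196000 = -23600 − 3800 + 78400 = 51000
Overall = 0.25 × (-21280) + 0.5 × 148740 + 0.25 × 51000 = -5320 + 74370 + 12750 = 81800

$81,800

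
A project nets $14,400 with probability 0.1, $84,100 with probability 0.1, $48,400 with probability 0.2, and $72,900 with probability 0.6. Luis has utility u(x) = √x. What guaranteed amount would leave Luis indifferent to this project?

$61,009

E[u] = 0.1·√14400 + 0.1·√84100 + 0.2·√48400 + 0.6·√72900 = 0.1·120 + 0.1·290 + 0.2·220 + 0.6·270 = 247
CE = (247)² = 61009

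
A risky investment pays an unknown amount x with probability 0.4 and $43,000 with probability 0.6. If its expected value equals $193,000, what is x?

0.4·x + 0.6·43000 = 193000
0.4·x = 193000 − 25800 = 167200
x = 167200 / 0.4 = 418000

x = $418,000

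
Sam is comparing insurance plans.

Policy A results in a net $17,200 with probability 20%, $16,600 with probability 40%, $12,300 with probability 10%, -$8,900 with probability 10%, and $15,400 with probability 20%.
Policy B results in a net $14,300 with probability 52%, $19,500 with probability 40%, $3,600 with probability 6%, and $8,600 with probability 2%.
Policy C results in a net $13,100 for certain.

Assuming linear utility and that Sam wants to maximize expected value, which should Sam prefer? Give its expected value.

Policy B ($15,624)

Policy A = 0.2 × 17200 + 0.4 × 16600 + 0.1 × 12300 + 0.1 × (-8900) + 0.2 × 15400 = 3440 + 6640 + 1230 − 890 + 3080 = 13500
Policy B = 0.52 × 14300 + 0.4 × 19500 + 0.06 × 3600 + 0.02 × 8600 = 7436 + 7800 + 216 + 172 = 15624
Policy C: 13100 (certain)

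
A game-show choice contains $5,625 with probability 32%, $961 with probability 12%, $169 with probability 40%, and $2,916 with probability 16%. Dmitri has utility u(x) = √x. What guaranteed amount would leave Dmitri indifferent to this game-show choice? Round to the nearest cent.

$1,727.23

E[u] = 0.32·√5625 + 0.12·√961 + 0.4·√169 + 0.16·√2916 = 0.32·75 + 0.12·31 + 0.4·13 + 0.16·54 = 41.56
CE = (41.56)² = 1727.2336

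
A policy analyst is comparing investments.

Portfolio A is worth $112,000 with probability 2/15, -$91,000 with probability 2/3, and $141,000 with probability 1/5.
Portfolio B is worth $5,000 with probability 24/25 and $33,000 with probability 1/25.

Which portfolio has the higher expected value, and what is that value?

Portfolio A = 2/15 × 112000 + 2/3 × (-91000) + 1/5 × 141000 = 14933.3333 − 60666.6667 + 28200 = -17533.3333
Portfolio B = 24/25 × 5000 + 1/25 × 33000 = 4800 + 1320 = 6120

Portfolio B ($6,120)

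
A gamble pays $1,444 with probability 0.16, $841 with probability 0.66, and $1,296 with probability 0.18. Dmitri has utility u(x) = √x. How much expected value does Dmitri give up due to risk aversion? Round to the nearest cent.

$14.49

E[u] = 0.16·√1444 + 0.66·√841 + 0.18·√1296 = 0.16·38 + 0.66·29 + 0.18·36 = 31.7
CE = (31.7)² = 1004.89
Risk premium = EV − CE = 1019.38 − 1004.89 = 14.49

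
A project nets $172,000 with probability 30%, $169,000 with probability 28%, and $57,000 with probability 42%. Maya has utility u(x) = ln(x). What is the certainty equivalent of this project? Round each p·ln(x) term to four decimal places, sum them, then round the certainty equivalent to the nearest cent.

$107,624.11

E[u] = 0.3·ln(172000) + 0.28·ln(169000) + 0.42·ln(57000) = 3.6166 + 3.3705 + 4.5993 = 11.5864
CE = e^11.5864 ≈ 107624.11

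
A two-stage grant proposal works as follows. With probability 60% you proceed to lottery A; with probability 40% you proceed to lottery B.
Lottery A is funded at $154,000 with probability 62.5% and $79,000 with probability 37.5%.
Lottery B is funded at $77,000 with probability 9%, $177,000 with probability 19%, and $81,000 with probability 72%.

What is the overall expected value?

$115,077

EV(A) = 0.625 × 154000 + 0.375 × 79000 = 96250 + 29625 = 125875
EV(B) = 0.09 × 77000 + 0.19 × 177000 + 0.72 × 81000 = 6930 + 33630 + 58320 = 98880
Overall = 0.6 × 125875 + 0.4 × 98880 = 75525 + 39552 = 115077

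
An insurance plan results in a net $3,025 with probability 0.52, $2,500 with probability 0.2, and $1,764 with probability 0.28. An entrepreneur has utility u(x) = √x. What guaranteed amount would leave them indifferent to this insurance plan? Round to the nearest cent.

$2,536.13

E[u] = 0.52·√3025 + 0.2·√2500 + 0.28·√1764 = 0.52·55 + 0.2·50 + 0.28·42 = 50.36
CE = (50.36)² = 2536.1296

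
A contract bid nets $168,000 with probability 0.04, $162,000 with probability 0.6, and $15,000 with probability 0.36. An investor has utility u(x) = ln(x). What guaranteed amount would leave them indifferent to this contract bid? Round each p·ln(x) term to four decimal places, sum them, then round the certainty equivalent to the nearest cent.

E[u] = 0.04·ln(168000) + 0.6·ln(162000) + 0.36·ln(15000) = 0.4813 + 7.1972 + 3.4617 = 11.1402
CE = e^11.1402 ≈ 68885.43

$68,885.43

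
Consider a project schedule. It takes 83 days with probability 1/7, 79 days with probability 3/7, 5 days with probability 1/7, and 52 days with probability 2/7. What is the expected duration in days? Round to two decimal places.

EV = 1/7 × 83 + 3/7 × 79 + 1/7 × 5 + 2/7 × 52 = 11.8571 + 33.8571 + 0.7143 + 14.8571 = 61.2857

61.29 days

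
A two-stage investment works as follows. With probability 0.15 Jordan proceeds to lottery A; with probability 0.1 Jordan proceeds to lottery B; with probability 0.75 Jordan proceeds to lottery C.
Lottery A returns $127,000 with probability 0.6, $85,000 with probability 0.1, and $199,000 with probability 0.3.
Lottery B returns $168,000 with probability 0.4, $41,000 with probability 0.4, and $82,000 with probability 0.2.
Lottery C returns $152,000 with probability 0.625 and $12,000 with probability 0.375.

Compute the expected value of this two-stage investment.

$106,285

EV(A) = 0.6 × 127000 + 0.1 × 85000 + 0.3 × 199000 = 76200 + 8500 + 59700 = 144400
EV(B) = 0.4 × 168000 + 0.4 × 41000 + 0.2 × 82000 = 67200 + 16400 + 16400 = 100000
EV(C) = 0.625 × 152000 + 0.375 × 12000 = 95000 + 4500 = 99500
Overall = 0.15 × 144400 + 0.1 × 100000 + 0.75 × 99500 = 21660 + 10000 + 74625 = 106285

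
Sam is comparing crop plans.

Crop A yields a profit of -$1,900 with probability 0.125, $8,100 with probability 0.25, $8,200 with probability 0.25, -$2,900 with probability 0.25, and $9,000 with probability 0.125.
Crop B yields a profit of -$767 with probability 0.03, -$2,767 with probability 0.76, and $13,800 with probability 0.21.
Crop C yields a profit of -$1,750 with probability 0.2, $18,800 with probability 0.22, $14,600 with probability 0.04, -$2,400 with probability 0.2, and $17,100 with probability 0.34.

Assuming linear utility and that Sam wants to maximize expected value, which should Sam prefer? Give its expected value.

Crop A = 0.125 × (-1900) + 0.25 × 8100 + 0.25 × 8200 + 0.25 × (-2900) + 0.125 × 9000 = -237.5 + 2025 + 2050 − 725 + 1125 = 4237.5
Crop B = 0.03 × (-767) + 0.76 × (-2767) + 0.21 × 13800 = -23.01 − 2102.92 + 2898 = 772.07
Crop C = 0.2 × (-1750) + 0.22 × 18800 + 0.04 × 14600 + 0.2 × (-2400) + 0.34 × 17100 = -350 + 4136 + 584 − 480 + 5814 = 9704

Crop C ($9,704)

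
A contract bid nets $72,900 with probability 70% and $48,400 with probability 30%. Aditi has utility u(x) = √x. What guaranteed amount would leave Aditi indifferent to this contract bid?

E[u] = 0.7·√72900 + 0.3·√48400 = 0.7·270 + 0.3·220 = 255
CE = (255)² = 65025

$65,025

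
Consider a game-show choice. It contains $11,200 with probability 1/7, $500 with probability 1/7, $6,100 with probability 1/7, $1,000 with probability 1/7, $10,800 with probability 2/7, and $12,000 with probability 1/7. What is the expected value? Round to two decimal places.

EV = 1/7 × 11200 + 1/7 × 500 + 1/7 × 6100 + 1/7 × 1000 + 2/7 × 10800 + 1/7 × 12000 = 1600 + 71.4286 + 871.4286 + 142.8571 + 3085.7143 + 1714.2857 = 7485.7143

$7,485.71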